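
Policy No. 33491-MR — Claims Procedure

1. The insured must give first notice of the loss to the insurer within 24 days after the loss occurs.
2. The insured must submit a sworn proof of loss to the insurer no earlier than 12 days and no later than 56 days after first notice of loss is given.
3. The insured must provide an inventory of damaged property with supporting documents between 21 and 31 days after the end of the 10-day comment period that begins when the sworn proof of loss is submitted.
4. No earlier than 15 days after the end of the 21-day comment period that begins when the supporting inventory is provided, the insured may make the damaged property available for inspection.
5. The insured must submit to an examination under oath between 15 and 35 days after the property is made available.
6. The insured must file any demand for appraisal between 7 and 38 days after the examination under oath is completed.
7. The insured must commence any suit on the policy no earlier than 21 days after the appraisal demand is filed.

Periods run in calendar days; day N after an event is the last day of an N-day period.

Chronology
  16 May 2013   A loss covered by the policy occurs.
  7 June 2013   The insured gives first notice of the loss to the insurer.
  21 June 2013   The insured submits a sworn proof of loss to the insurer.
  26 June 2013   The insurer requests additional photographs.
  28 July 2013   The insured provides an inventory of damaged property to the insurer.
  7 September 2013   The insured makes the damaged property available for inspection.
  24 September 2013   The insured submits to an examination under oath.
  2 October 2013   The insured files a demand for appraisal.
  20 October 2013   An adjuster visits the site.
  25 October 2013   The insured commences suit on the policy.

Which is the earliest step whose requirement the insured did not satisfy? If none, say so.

Step 1: 24 days after 16 May 2013 (when the loss occurs) is 9 June 2013; done 7 June 2013 — timely.
Step 2: the window is 12–56 days after 7 June 2013 (when first notice of loss is given), so 19 June 2013 through 2 August 2013; done 21 June 2013, which is between those dates.
Step 3: the window is 21–31 days after 1 July 2013 (end of the 10-day comment period, which began when the sworn proof of loss is submitted on 21 June 2013), so 22 July 2013 through 1 August 2013; done 28 July 2013 — within the window.
Step 4: the earliest permitted date is 15 days after 18 August 2013 (end of the 21-day comment period, which began when the supporting inventory is provided on 28 July 2013), i.e. 2 September 2013; done 7 September 2013, after the minimum wait.
Step 5: the window is 15–35 days after 7 September 2013 (when the property is made available), so 22 September 2013 through 12 October 2013; done 24 September 2013 — within the window.
Step 6: the window is 7–38 days after 24 September 2013 (when the examination under oath is completed), so 1 October 2013 through 1 November 2013; done 2 October 2013, which is between those dates.
Step 7: the earliest permitted date is 21 days after 2 October 2013 (when the appraisal demand is filed), i.e. 23 October 2013; done 25 October 2013 — permitted.

None — every step was satisfied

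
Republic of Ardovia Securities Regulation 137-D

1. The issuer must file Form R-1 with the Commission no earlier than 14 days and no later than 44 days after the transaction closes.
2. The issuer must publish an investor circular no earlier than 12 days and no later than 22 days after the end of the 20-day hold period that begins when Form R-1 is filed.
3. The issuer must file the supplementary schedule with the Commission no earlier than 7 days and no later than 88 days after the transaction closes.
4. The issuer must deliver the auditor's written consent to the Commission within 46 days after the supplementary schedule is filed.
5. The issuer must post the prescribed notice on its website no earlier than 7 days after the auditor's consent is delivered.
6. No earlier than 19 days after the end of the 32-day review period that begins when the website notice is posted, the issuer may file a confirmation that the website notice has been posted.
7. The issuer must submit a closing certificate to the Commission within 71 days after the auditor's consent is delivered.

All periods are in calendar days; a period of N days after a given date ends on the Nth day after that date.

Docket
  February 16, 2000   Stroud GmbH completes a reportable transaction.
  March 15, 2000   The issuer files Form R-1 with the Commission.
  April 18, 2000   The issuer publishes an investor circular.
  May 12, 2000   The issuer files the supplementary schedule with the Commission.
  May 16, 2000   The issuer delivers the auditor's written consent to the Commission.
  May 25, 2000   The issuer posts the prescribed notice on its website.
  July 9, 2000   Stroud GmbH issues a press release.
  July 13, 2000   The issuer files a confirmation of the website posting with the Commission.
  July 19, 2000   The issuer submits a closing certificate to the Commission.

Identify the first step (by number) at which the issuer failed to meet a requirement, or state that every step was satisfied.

Step 1: the window is 14–44 days after February 16, 2000 (when the transaction closes), so March 1, 2000 through March 31, 2000; March 15, 2000 falls inside that range.
Step 2: the window is 12–22 days after April 4, 2000 (end of the 20-day hold period, which began when Form R-1 is filed on March 15, 2000), so April 16, 2000 through April 26, 2000; April 18, 2000 falls inside that range.
Step 3: the window is 7–88 days after February 16, 2000 (when the transaction closes), so February 23, 2000 through May 14, 2000; done May 12, 2000, which is between those dates.
Step 4: 46 days after May 12, 2000 (when the supplementary schedule is filed) is June 27, 2000; done May 16, 2000 — timely.
Step 5: the earliest permitted date is 7 days after May 16, 2000 (when the auditor's consent is delivered), i.e. May 23, 2000; May 25, 2000 is on or after that date.
Step 6: the earliest permitted date is 19 days after June 26, 2000 (end of the 32-day review period, which began when the website notice is posted on May 25, 2000), i.e. July 15, 2000; July 13, 2000 is 2 days before the earliest permitted date.
The procedure was therefore not followed at step 6.

Step 6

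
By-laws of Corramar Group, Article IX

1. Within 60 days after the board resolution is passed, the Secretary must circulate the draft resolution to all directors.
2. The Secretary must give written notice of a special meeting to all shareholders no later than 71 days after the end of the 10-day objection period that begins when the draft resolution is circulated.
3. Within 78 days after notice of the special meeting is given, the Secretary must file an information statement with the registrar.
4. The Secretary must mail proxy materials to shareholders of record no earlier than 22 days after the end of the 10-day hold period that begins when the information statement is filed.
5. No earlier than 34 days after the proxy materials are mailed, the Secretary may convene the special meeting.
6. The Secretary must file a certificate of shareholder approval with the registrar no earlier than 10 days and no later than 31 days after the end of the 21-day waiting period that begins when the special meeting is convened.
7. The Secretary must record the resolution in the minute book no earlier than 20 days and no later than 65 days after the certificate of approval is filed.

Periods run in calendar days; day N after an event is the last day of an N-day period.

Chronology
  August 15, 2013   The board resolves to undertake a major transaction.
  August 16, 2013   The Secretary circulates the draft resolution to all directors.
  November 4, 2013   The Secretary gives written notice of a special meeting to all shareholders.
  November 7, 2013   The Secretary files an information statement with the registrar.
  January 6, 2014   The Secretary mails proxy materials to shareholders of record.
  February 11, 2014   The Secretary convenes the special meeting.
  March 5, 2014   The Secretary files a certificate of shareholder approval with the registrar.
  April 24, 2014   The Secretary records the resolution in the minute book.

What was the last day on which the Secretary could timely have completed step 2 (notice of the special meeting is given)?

November 5, 2013

The draft resolution is circulated on August 16, 2013; the 10-day objection period therefore ends August 26, 2013, and step 2 runs from that date. 71 days after August 26, 2013 is November 5, 2013.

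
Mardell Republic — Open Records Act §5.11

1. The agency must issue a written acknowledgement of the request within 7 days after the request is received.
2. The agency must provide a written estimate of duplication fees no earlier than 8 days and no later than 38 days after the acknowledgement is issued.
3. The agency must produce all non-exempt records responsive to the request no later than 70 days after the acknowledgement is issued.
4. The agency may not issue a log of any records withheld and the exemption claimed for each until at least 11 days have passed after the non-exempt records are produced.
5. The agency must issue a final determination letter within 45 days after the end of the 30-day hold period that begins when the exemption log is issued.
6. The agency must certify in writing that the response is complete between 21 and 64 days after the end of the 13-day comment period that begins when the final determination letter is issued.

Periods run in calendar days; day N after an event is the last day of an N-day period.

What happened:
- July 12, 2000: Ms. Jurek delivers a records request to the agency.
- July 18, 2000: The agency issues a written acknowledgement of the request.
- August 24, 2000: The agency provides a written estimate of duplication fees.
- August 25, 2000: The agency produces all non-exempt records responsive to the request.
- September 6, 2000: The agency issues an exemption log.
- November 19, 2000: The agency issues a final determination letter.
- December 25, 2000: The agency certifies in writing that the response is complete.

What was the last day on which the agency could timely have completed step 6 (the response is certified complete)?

The final determination letter is issued on November 19, 2000; the 13-day comment period therefore ends December 2, 2000, and step 6 runs from that date. The window is 21–64 days after December 2, 2000; it closes on February 4, 2001.

February 4, 2001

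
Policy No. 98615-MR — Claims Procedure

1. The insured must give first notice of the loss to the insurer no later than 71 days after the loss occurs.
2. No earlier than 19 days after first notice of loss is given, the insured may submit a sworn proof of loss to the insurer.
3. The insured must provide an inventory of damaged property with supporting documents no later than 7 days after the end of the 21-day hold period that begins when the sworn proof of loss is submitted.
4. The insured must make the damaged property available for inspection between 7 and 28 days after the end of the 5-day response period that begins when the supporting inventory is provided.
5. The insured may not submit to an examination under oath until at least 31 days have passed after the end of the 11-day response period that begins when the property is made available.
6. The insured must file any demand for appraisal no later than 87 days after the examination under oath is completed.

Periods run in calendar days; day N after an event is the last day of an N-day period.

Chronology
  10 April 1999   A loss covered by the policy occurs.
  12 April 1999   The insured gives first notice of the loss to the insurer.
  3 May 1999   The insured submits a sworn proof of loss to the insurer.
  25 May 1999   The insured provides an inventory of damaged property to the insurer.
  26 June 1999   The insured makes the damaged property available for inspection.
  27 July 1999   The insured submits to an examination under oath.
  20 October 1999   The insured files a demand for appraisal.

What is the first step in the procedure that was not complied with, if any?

(1) due by 10 April 1999 + 71 days = 20 June 1999; completed 12 April 1999, before the deadline.
(2) permitted from 12 April 1999 + 19 days = 1 May 1999 onward; done 3 May 1999, after the minimum wait.
(3) due by 24 May 1999 + 7 days = 31 May 1999; 25 May 1999 is within that limit.
(4) the permitted window runs from 30 May 1999 + 7 = 6 June 1999 to 30 May 1999 + 28 = 27 June 1999; done 26 June 1999 — within the window.
(5) permitted from 7 July 1999 + 31 days = 7 August 1999 onward; acted on 27 July 1999, 11 days prematurely.

Step 5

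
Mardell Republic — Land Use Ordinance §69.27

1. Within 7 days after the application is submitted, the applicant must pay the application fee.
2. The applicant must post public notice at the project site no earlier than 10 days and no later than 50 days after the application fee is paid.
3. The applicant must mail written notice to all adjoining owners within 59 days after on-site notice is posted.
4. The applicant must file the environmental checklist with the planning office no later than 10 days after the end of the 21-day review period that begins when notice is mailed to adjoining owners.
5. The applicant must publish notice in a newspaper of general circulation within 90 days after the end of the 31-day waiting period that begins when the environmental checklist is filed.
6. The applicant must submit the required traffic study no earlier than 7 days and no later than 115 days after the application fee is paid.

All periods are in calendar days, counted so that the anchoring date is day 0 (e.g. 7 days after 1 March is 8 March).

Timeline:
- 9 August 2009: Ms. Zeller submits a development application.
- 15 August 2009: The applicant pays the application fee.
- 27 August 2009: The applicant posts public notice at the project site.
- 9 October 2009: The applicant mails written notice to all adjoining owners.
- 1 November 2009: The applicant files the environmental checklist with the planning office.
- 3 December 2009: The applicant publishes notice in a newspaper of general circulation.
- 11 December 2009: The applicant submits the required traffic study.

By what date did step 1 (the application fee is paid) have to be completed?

Step 1 runs from 9 August 2009, when the application is submitted. 7 days after 9 August 2009 is 16 August 2009.

16 August 2009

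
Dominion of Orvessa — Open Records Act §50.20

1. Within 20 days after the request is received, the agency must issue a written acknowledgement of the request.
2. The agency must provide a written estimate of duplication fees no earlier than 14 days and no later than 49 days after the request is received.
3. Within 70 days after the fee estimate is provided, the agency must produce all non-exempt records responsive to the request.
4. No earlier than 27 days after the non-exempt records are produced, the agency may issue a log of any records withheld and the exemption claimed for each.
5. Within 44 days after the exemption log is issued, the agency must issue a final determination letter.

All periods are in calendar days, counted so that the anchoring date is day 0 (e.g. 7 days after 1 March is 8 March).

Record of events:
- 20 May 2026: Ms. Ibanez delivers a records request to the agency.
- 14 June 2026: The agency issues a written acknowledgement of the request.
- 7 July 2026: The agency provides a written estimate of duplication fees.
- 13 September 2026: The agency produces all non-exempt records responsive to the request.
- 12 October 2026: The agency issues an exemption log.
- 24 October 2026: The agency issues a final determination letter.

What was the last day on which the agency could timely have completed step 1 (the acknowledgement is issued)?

9 June 2026

Step 1 runs from 20 May 2026, when the request is received. 20 days after 20 May 2026 is 9 June 2026.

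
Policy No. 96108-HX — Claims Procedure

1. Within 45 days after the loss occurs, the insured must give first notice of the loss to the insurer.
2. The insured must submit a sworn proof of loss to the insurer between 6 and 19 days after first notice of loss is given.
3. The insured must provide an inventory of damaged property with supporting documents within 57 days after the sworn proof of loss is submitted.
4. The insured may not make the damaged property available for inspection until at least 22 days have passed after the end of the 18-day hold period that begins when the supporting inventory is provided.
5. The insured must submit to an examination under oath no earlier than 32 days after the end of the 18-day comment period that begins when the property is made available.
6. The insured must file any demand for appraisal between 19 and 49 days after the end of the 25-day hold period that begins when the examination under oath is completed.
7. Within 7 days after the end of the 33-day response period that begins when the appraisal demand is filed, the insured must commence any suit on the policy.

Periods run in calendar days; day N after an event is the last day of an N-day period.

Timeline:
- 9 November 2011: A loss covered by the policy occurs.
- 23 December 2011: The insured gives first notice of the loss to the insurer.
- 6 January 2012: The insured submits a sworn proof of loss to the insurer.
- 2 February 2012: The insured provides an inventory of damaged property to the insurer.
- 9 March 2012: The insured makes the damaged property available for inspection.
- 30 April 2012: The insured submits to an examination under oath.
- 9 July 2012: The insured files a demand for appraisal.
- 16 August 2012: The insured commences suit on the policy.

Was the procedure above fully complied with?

No

Step 1: 45 days after 9 November 2011 (when the loss occurs) is 24 December 2011; 23 December 2011 is within that limit.
Step 2: the window is 6–19 days after 23 December 2011 (when first notice of loss is given), so 29 December 2011 through 11 January 2012; 6 January 2012 falls inside that range.
Step 3: 57 days after 6 January 2012 (when the sworn proof of loss is submitted) is 3 March 2012; 2 February 2012 is within that limit.
Step 4: the earliest permitted date is 22 days after 20 February 2012 (end of the 18-day hold period, which began when the supporting inventory is provided on 2 February 2012), i.e. 13 March 2012; 9 March 2012 is 4 days before the earliest permitted date.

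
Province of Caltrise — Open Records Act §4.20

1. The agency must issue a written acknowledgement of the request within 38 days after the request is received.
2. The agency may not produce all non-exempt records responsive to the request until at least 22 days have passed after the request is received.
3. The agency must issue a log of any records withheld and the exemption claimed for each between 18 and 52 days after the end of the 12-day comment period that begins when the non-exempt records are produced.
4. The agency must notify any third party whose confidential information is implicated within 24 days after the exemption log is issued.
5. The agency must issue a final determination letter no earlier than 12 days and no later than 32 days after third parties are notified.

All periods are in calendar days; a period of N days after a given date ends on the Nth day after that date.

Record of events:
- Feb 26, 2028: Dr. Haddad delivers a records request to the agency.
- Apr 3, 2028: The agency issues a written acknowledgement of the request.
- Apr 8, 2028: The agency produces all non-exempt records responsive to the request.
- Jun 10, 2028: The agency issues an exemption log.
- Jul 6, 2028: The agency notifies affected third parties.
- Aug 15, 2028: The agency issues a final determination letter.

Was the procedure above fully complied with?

Step 1 — counting 38 days from Feb 26, 2028 (when the request is received) gives a deadline of Apr 4, 2028; Apr 3, 2028 is within that limit.
Step 2 — must wait 22 days from Feb 26, 2028 (when the request is received), so not before Mar 19, 2028; done Apr 8, 2028 — permitted.
Step 3 — 18 and 52 days from Apr 20, 2028 (end of the 12-day comment period, which began when the non-exempt records are produced on Apr 8, 2028) are May 8, 2028 and Jun 11, 2028 respectively; Jun 10, 2028 falls inside that range.
Step 4 — counting 24 days from Jun 10, 2028 (when the exemption log is issued) gives a deadline of Jul 4, 2028; done Jul 6, 2028 — 2 days late.

No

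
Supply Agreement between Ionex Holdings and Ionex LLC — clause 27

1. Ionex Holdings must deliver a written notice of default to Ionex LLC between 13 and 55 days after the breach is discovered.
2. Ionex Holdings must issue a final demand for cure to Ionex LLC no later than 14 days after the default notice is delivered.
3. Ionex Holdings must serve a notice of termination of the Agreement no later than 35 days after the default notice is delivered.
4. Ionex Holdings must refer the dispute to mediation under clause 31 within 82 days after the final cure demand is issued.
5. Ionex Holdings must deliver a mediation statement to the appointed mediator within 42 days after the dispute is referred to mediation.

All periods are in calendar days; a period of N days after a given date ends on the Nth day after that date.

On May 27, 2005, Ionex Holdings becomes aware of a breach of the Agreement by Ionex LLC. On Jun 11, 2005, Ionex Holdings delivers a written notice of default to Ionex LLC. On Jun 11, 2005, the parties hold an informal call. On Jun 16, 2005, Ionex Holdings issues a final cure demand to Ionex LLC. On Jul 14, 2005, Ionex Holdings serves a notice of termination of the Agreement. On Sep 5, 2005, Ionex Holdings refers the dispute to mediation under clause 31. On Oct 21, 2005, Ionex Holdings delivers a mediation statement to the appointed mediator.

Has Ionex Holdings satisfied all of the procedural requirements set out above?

(1) the permitted window runs from May 27, 2005 + 13 = Jun 9, 2005 to May 27, 2005 + 55 = Jul 21, 2005; done Jun 11, 2005 — within the window.
(2) due by Jun 11, 2005 + 14 days = Jun 25, 2005; Jun 16, 2005 is within that limit.
(3) due by Jun 11, 2005 + 35 days = Jul 16, 2005; done Jul 14, 2005 — timely.
(4) due by Jun 16, 2005 + 82 days = Sep 6, 2005; Sep 5, 2005 is within that limit.
(5) due by Sep 5, 2005 + 42 days = Oct 17, 2005; not done until Oct 21, 2005, 4 days after the deadline.

No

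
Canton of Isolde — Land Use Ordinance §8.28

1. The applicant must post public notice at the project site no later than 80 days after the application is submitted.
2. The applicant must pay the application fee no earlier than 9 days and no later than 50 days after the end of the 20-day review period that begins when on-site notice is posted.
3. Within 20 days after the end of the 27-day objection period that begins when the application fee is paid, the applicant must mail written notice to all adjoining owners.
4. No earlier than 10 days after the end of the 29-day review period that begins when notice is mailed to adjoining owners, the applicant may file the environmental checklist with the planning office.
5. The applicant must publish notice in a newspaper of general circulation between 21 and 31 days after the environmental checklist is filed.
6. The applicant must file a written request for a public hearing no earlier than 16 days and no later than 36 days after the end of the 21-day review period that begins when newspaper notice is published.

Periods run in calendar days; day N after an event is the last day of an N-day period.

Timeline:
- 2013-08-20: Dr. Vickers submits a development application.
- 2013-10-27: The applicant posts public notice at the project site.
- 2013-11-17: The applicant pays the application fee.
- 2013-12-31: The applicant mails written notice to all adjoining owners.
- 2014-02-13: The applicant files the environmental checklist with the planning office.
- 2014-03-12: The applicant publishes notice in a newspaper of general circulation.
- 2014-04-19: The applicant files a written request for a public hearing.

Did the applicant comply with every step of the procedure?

No

Step 1 — counting 80 days from 2013-08-20 (when the application is submitted) gives a deadline of 2013-11-08; completed 2013-10-27, before the deadline.
Step 2 — 9 and 50 days from 2013-11-16 (end of the 20-day review period, which began when on-site notice is posted on 2013-10-27) are 2013-11-25 and 2014-01-05 respectively; done 2013-11-17 — 8 days before the window opened.
The procedure was therefore not followed at step 2.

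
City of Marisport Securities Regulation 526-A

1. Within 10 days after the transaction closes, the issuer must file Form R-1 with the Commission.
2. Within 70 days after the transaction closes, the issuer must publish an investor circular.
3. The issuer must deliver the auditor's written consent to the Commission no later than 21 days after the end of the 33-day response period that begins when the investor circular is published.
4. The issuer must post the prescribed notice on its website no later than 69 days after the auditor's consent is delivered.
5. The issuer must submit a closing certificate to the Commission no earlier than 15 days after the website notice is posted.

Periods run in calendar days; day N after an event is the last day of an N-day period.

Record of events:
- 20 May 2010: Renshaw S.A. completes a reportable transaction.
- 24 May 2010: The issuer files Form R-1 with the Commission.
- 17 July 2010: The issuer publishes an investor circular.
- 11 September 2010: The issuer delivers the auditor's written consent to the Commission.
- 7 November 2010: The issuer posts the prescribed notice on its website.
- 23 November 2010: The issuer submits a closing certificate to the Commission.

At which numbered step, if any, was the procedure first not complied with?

Step 3

Step 1 — counting 10 days from 20 May 2010 (when the transaction closes) gives a deadline of 30 May 2010; 24 May 2010 is within that limit.
Step 2 — counting 70 days from 20 May 2010 (when the transaction closes) gives a deadline of 29 July 2010; completed 17 July 2010, before the deadline.
Step 3 — counting 21 days from 19 August 2010 (end of the 33-day response period, which began when the investor circular is published on 17 July 2010) gives a deadline of 9 September 2010; done 11 September 2010 — 2 days late.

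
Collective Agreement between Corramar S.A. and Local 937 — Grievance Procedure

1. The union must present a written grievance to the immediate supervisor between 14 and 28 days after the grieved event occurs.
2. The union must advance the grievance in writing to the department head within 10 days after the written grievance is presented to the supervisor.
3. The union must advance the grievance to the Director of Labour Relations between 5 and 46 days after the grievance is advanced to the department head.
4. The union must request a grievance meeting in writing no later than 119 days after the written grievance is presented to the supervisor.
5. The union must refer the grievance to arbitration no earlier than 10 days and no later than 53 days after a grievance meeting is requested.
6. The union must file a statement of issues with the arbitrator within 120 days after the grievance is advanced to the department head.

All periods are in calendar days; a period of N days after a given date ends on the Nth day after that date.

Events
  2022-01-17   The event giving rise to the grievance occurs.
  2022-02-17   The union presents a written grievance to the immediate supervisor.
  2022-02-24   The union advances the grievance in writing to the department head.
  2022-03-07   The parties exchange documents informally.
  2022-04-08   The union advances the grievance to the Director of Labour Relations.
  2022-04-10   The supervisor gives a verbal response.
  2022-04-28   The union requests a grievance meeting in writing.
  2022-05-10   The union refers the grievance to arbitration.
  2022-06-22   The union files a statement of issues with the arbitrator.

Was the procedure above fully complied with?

No

Step 1: the window is 14–28 days after 2022-01-17 (when the grieved event occurs), so 2022-01-31 through 2022-02-14; 2022-02-17 is 3 days past the end of the window.
That is the first point of non-compliance.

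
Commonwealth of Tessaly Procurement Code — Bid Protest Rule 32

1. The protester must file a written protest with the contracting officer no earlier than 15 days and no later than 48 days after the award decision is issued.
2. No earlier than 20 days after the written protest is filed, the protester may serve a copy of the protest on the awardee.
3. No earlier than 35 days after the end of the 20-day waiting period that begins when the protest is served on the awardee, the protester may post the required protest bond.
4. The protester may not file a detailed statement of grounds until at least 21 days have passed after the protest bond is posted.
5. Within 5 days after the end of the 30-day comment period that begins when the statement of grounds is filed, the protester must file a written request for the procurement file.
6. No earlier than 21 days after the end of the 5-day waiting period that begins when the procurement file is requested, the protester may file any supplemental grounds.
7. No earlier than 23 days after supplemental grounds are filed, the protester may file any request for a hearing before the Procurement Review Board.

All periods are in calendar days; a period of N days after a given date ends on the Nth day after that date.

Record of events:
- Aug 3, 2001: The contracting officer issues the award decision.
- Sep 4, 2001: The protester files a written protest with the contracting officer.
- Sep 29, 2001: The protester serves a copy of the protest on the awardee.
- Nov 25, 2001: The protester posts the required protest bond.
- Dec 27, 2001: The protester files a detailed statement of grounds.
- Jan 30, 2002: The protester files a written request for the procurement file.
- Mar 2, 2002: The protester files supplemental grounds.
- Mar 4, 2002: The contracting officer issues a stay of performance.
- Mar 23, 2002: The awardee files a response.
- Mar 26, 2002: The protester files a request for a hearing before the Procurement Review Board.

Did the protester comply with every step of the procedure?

Yes

Step 1: the window is 15–48 days after Aug 3, 2001 (when the award decision is issued), so Aug 18, 2001 through Sep 20, 2001; done Sep 4, 2001, which is between those dates.
Step 2: the earliest permitted date is 20 days after Sep 4, 2001 (when the written protest is filed), i.e. Sep 24, 2001; done Sep 29, 2001 — permitted.
Step 3: the earliest permitted date is 35 days after Oct 19, 2001 (end of the 20-day waiting period, which began when the protest is served on the awardee on Sep 29, 2001), i.e. Nov 23, 2001; done Nov 25, 2001, after the minimum wait.
Step 4: the earliest permitted date is 21 days after Nov 25, 2001 (when the protest bond is posted), i.e. Dec 16, 2001; done Dec 27, 2001, after the minimum wait.
Step 5: 5 days after Jan 26, 2002 (end of the 30-day comment period, which began when the statement of grounds is filed on Dec 27, 2001) is Jan 31, 2002; Jan 30, 2002 is within that limit.
Step 6: the earliest permitted date is 21 days after Feb 4, 2002 (end of the 5-day waiting period, which began when the procurement file is requested on Jan 30, 2002), i.e. Feb 25, 2002; done Mar 2, 2002 — permitted.
Step 7: the earliest permitted date is 23 days after Mar 2, 2002 (when supplemental grounds are filed), i.e. Mar 25, 2002; done Mar 26, 2002, after the minimum wait.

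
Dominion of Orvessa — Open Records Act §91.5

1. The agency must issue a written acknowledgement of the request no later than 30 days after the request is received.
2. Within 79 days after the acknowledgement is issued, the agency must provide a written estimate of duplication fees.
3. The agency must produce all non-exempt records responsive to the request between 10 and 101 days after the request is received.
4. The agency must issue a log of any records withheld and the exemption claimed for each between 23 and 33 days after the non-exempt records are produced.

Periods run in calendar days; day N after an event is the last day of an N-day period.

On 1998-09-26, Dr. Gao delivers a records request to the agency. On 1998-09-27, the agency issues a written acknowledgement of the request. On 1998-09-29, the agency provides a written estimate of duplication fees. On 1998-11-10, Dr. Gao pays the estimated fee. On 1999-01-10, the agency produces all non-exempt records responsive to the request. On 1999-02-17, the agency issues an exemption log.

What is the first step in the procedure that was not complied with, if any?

Step 3

Step 1 — counting 30 days from 1998-09-26 (when the request is received) gives a deadline of 1998-10-26; completed 1998-09-27, before the deadline.
Step 2 — counting 79 days from 1998-09-27 (when the acknowledgement is issued) gives a deadline of 1998-12-15; 1998-09-29 is within that limit.
Step 3 — 10 and 101 days from 1998-09-26 (when the request is received) are 1998-10-06 and 1999-01-05 respectively; 1999-01-10 is 5 days past the end of the window.
The procedure was therefore not followed at step 3.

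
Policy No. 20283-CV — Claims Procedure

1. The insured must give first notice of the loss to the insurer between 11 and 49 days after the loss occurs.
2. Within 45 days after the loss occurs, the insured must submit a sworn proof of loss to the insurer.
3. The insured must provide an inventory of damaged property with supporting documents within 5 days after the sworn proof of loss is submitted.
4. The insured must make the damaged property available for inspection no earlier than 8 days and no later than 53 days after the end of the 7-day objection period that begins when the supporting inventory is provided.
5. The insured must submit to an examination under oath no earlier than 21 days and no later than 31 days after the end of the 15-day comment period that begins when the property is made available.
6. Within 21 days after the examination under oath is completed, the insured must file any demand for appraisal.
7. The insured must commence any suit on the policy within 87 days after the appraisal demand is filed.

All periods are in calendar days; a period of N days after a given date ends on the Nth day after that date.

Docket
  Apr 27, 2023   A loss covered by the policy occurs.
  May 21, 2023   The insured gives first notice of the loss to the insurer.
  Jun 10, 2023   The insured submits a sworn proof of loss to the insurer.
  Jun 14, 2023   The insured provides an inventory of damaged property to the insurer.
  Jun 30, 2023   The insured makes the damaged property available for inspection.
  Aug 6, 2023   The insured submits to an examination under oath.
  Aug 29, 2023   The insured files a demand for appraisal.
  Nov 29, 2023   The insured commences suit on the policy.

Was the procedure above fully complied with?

Step 1: the window is 11–49 days after Apr 27, 2023 (when the loss occurs), so May 8, 2023 through Jun 15, 2023; done May 21, 2023 — within the window.
Step 2: 45 days after Apr 27, 2023 (when the loss occurs) is Jun 11, 2023; done Jun 10, 2023 — timely.
Step 3: 5 days after Jun 10, 2023 (when the sworn proof of loss is submitted) is Jun 15, 2023; Jun 14, 2023 is within that limit.
Step 4: the window is 8–53 days after Jun 21, 2023 (end of the 7-day objection period, which began when the supporting inventory is provided on Jun 14, 2023), so Jun 29, 2023 through Aug 13, 2023; done Jun 30, 2023 — within the window.
Step 5: the window is 21–31 days after Jul 15, 2023 (end of the 15-day comment period, which began when the property is made available on Jun 30, 2023), so Aug 5, 2023 through Aug 15, 2023; done Aug 6, 2023 — within the window.
Step 6: 21 days after Aug 6, 2023 (when the examination under oath is completed) is Aug 27, 2023; Aug 29, 2023 misses that deadline by 2 days.
The procedure was therefore not followed at step 6.

No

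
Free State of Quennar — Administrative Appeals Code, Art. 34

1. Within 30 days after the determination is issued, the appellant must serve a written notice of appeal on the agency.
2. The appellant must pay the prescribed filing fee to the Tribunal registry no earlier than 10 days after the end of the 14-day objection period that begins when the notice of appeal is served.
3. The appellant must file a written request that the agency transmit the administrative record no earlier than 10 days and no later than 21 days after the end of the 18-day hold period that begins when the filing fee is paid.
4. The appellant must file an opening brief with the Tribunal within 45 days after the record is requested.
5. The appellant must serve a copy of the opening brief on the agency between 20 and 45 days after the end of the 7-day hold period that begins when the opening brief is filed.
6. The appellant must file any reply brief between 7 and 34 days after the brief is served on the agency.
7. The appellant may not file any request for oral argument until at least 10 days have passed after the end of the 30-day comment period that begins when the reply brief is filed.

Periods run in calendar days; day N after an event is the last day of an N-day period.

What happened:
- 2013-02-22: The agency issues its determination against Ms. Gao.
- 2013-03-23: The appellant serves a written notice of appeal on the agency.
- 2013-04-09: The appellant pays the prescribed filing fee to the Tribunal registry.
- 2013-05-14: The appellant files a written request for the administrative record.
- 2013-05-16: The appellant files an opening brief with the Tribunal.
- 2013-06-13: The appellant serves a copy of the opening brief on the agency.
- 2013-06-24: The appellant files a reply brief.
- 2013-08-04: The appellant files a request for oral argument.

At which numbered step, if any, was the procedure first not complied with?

Step 2

Step 1 — counting 30 days from 2013-02-22 (when the determination is issued) gives a deadline of 2013-03-24; done 2013-03-23 — timely.
Step 2 — must wait 10 days from 2013-04-06 (end of the 14-day objection period, which began when the notice of appeal is served on 2013-03-23), so not before 2013-04-16; done 2013-04-09 — 7 days too early.
No need to go further; step 2 was not satisfied.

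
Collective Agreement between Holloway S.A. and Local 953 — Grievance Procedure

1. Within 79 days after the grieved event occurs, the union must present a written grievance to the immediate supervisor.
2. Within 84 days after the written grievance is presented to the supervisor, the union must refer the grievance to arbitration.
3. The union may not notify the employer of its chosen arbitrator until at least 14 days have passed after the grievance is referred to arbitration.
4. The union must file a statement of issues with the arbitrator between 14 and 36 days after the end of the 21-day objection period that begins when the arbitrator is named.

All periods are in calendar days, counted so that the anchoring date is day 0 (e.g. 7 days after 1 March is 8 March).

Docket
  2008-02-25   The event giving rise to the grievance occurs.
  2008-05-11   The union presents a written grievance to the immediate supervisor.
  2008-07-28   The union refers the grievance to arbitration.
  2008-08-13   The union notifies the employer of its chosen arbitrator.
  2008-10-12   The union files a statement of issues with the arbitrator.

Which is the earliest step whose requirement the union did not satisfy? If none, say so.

Step 4

Step 1 — counting 79 days from 2008-02-25 (when the grieved event occurs) gives a deadline of 2008-05-14; completed 2008-05-11, before the deadline.
Step 2 — counting 84 days from 2008-05-11 (when the written grievance is presented to the supervisor) gives a deadline of 2008-08-03; done 2008-07-28 — timely.
Step 3 — must wait 14 days from 2008-07-28 (when the grievance is referred to arbitration), so not before 2008-08-11; 2008-08-13 is on or after that date.
Step 4 — 14 and 36 days from 2008-09-03 (end of the 21-day objection period, which began when the arbitrator is named on 2008-08-13) are 2008-09-17 and 2008-10-09 respectively; done 2008-10-12 — 3 days after the window closed.
The analysis stops there.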